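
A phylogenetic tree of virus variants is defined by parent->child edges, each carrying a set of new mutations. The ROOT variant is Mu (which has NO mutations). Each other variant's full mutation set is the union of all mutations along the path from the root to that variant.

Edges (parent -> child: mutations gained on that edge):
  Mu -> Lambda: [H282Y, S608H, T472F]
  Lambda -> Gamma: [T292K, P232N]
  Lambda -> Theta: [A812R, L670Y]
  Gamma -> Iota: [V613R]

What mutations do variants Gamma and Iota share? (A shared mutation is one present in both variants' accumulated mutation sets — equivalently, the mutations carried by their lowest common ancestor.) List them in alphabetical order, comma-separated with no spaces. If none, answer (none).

Answer: H282Y,P232N,S608H,T292K,T472F

Derivation:
Accumulating mutations along path to Gamma:
  At Mu: gained [] -> total []
  At Lambda: gained ['H282Y', 'S608H', 'T472F'] -> total ['H282Y', 'S608H', 'T472F']
  At Gamma: gained ['T292K', 'P232N'] -> total ['H282Y', 'P232N', 'S608H', 'T292K', 'T472F']
Mutations(Gamma) = ['H282Y', 'P232N', 'S608H', 'T292K', 'T472F']
Accumulating mutations along path to Iota:
  At Mu: gained [] -> total []
  At Lambda: gained ['H282Y', 'S608H', 'T472F'] -> total ['H282Y', 'S608H', 'T472F']
  At Gamma: gained ['T292K', 'P232N'] -> total ['H282Y', 'P232N', 'S608H', 'T292K', 'T472F']
  At Iota: gained ['V613R'] -> total ['H282Y', 'P232N', 'S608H', 'T292K', 'T472F', 'V613R']
Mutations(Iota) = ['H282Y', 'P232N', 'S608H', 'T292K', 'T472F', 'V613R']
Intersection: ['H282Y', 'P232N', 'S608H', 'T292K', 'T472F'] ∩ ['H282Y', 'P232N', 'S608H', 'T292K', 'T472F', 'V613R'] = ['H282Y', 'P232N', 'S608H', 'T292K', 'T472F']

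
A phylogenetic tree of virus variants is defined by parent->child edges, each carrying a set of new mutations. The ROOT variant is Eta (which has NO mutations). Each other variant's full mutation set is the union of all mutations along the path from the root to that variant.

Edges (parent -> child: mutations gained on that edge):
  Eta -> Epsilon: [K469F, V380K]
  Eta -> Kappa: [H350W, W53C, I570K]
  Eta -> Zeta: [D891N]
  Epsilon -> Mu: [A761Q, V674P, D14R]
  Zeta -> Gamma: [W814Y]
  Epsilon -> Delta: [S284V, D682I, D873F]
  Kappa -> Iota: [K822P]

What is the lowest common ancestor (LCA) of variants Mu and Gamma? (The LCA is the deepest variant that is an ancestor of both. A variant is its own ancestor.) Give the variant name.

Answer: Eta

Derivation:
Path from root to Mu: Eta -> Epsilon -> Mu
  ancestors of Mu: {Eta, Epsilon, Mu}
Path from root to Gamma: Eta -> Zeta -> Gamma
  ancestors of Gamma: {Eta, Zeta, Gamma}
Common ancestors: {Eta}
Walk up from Gamma: Gamma (not in ancestors of Mu), Zeta (not in ancestors of Mu), Eta (in ancestors of Mu)
Deepest common ancestor (LCA) = Eta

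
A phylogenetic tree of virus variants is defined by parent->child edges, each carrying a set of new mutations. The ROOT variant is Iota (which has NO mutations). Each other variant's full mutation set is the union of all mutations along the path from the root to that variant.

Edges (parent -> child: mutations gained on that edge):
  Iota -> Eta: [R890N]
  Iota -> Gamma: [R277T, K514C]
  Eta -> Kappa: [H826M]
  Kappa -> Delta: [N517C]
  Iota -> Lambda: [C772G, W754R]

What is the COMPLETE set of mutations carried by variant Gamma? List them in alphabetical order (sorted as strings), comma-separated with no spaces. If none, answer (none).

At Iota: gained [] -> total []
At Gamma: gained ['R277T', 'K514C'] -> total ['K514C', 'R277T']

Answer: K514C,R277T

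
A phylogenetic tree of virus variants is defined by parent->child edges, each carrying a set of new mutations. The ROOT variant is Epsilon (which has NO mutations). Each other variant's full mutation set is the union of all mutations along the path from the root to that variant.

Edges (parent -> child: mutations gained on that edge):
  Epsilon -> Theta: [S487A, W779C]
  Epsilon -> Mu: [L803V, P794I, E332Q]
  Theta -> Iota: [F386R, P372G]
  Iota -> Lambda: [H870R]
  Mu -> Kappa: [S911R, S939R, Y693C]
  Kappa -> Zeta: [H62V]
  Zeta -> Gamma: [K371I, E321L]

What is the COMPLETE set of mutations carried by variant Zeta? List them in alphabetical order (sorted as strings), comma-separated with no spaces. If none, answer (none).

At Epsilon: gained [] -> total []
At Mu: gained ['L803V', 'P794I', 'E332Q'] -> total ['E332Q', 'L803V', 'P794I']
At Kappa: gained ['S911R', 'S939R', 'Y693C'] -> total ['E332Q', 'L803V', 'P794I', 'S911R', 'S939R', 'Y693C']
At Zeta: gained ['H62V'] -> total ['E332Q', 'H62V', 'L803V', 'P794I', 'S911R', 'S939R', 'Y693C']

Answer: E332Q,H62V,L803V,P794I,S911R,S939R,Y693C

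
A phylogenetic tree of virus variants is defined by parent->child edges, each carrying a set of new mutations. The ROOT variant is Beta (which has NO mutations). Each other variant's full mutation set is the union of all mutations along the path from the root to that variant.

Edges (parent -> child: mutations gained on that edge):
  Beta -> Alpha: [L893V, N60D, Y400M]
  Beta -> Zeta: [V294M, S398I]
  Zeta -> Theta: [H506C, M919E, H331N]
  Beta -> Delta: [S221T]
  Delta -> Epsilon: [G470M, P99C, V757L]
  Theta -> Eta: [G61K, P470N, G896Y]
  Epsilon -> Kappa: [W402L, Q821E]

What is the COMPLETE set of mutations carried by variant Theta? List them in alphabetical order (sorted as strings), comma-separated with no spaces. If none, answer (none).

At Beta: gained [] -> total []
At Zeta: gained ['V294M', 'S398I'] -> total ['S398I', 'V294M']
At Theta: gained ['H506C', 'M919E', 'H331N'] -> total ['H331N', 'H506C', 'M919E', 'S398I', 'V294M']

Answer: H331N,H506C,M919E,S398I,V294M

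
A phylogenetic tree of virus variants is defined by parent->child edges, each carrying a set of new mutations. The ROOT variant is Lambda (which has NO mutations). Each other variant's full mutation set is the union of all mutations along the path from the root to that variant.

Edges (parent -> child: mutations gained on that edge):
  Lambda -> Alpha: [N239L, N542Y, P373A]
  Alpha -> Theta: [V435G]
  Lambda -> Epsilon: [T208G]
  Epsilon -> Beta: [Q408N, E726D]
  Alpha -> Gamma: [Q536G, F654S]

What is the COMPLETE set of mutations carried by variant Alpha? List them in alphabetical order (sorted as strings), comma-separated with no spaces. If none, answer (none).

At Lambda: gained [] -> total []
At Alpha: gained ['N239L', 'N542Y', 'P373A'] -> total ['N239L', 'N542Y', 'P373A']

Answer: N239L,N542Y,P373A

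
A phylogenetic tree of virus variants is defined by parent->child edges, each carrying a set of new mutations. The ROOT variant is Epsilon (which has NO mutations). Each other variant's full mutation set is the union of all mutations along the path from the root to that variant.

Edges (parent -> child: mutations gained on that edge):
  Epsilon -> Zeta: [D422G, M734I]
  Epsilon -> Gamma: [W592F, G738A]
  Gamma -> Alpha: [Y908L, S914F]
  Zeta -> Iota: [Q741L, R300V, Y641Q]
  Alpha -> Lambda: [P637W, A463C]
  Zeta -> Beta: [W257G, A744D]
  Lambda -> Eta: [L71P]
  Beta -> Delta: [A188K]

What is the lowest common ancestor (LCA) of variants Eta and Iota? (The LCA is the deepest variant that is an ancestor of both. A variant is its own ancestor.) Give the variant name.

Path from root to Eta: Epsilon -> Gamma -> Alpha -> Lambda -> Eta
  ancestors of Eta: {Epsilon, Gamma, Alpha, Lambda, Eta}
Path from root to Iota: Epsilon -> Zeta -> Iota
  ancestors of Iota: {Epsilon, Zeta, Iota}
Common ancestors: {Epsilon}
Walk up from Iota: Iota (not in ancestors of Eta), Zeta (not in ancestors of Eta), Epsilon (in ancestors of Eta)
Deepest common ancestor (LCA) = Epsilon

Answer: Epsilon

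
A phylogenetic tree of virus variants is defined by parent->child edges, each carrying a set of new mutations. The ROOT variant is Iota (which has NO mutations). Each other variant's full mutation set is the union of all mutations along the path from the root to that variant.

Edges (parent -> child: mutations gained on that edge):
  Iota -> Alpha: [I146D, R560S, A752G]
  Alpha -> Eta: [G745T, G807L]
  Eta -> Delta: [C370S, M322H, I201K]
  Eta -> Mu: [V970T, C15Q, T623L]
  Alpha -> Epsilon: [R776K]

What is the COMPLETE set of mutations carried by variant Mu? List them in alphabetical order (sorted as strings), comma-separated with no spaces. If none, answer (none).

At Iota: gained [] -> total []
At Alpha: gained ['I146D', 'R560S', 'A752G'] -> total ['A752G', 'I146D', 'R560S']
At Eta: gained ['G745T', 'G807L'] -> total ['A752G', 'G745T', 'G807L', 'I146D', 'R560S']
At Mu: gained ['V970T', 'C15Q', 'T623L'] -> total ['A752G', 'C15Q', 'G745T', 'G807L', 'I146D', 'R560S', 'T623L', 'V970T']

Answer: A752G,C15Q,G745T,G807L,I146D,R560S,T623L,V970T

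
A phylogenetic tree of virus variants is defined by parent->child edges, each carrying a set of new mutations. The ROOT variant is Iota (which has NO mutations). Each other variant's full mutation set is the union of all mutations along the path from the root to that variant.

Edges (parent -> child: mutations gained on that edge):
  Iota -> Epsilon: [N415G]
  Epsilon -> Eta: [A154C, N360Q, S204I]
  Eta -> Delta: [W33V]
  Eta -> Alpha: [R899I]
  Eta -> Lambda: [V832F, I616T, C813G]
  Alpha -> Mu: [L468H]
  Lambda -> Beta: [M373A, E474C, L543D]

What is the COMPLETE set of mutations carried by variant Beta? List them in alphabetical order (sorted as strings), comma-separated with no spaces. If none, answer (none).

At Iota: gained [] -> total []
At Epsilon: gained ['N415G'] -> total ['N415G']
At Eta: gained ['A154C', 'N360Q', 'S204I'] -> total ['A154C', 'N360Q', 'N415G', 'S204I']
At Lambda: gained ['V832F', 'I616T', 'C813G'] -> total ['A154C', 'C813G', 'I616T', 'N360Q', 'N415G', 'S204I', 'V832F']
At Beta: gained ['M373A', 'E474C', 'L543D'] -> total ['A154C', 'C813G', 'E474C', 'I616T', 'L543D', 'M373A', 'N360Q', 'N415G', 'S204I', 'V832F']

Answer: A154C,C813G,E474C,I616T,L543D,M373A,N360Q,N415G,S204I,V832F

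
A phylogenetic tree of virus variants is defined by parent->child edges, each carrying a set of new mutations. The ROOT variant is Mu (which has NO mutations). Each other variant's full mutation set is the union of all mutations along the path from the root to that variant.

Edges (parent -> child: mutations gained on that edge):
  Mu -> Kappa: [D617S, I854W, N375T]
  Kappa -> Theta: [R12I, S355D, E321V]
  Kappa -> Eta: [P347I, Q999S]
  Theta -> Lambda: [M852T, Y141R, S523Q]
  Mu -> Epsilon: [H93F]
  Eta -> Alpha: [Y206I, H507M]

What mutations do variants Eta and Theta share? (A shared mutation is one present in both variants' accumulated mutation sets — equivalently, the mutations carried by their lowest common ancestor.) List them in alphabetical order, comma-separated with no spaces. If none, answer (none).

Accumulating mutations along path to Eta:
  At Mu: gained [] -> total []
  At Kappa: gained ['D617S', 'I854W', 'N375T'] -> total ['D617S', 'I854W', 'N375T']
  At Eta: gained ['P347I', 'Q999S'] -> total ['D617S', 'I854W', 'N375T', 'P347I', 'Q999S']
Mutations(Eta) = ['D617S', 'I854W', 'N375T', 'P347I', 'Q999S']
Accumulating mutations along path to Theta:
  At Mu: gained [] -> total []
  At Kappa: gained ['D617S', 'I854W', 'N375T'] -> total ['D617S', 'I854W', 'N375T']
  At Theta: gained ['R12I', 'S355D', 'E321V'] -> total ['D617S', 'E321V', 'I854W', 'N375T', 'R12I', 'S355D']
Mutations(Theta) = ['D617S', 'E321V', 'I854W', 'N375T', 'R12I', 'S355D']
Intersection: ['D617S', 'I854W', 'N375T', 'P347I', 'Q999S'] ∩ ['D617S', 'E321V', 'I854W', 'N375T', 'R12I', 'S355D'] = ['D617S', 'I854W', 'N375T']

Answer: D617S,I854W,N375T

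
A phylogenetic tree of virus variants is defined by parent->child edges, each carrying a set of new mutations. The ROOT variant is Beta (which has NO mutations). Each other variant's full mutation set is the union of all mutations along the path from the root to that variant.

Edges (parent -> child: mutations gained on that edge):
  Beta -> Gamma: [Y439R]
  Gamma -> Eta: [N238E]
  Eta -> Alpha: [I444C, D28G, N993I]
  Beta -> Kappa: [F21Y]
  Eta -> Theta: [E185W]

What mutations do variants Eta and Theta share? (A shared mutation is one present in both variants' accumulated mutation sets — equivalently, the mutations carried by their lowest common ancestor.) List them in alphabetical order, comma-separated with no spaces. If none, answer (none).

Accumulating mutations along path to Eta:
  At Beta: gained [] -> total []
  At Gamma: gained ['Y439R'] -> total ['Y439R']
  At Eta: gained ['N238E'] -> total ['N238E', 'Y439R']
Mutations(Eta) = ['N238E', 'Y439R']
Accumulating mutations along path to Theta:
  At Beta: gained [] -> total []
  At Gamma: gained ['Y439R'] -> total ['Y439R']
  At Eta: gained ['N238E'] -> total ['N238E', 'Y439R']
  At Theta: gained ['E185W'] -> total ['E185W', 'N238E', 'Y439R']
Mutations(Theta) = ['E185W', 'N238E', 'Y439R']
Intersection: ['N238E', 'Y439R'] ∩ ['E185W', 'N238E', 'Y439R'] = ['N238E', 'Y439R']

Answer: N238E,Y439R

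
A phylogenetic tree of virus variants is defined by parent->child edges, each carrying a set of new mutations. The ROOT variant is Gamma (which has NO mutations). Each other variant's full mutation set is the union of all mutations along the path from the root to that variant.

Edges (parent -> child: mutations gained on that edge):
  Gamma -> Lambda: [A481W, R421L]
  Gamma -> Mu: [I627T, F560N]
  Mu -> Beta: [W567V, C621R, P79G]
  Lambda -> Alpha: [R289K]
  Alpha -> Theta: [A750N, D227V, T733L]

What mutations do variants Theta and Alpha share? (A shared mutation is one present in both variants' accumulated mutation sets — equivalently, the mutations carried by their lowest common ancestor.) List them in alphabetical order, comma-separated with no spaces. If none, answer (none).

Answer: A481W,R289K,R421L

Derivation:
Accumulating mutations along path to Theta:
  At Gamma: gained [] -> total []
  At Lambda: gained ['A481W', 'R421L'] -> total ['A481W', 'R421L']
  At Alpha: gained ['R289K'] -> total ['A481W', 'R289K', 'R421L']
  At Theta: gained ['A750N', 'D227V', 'T733L'] -> total ['A481W', 'A750N', 'D227V', 'R289K', 'R421L', 'T733L']
Mutations(Theta) = ['A481W', 'A750N', 'D227V', 'R289K', 'R421L', 'T733L']
Accumulating mutations along path to Alpha:
  At Gamma: gained [] -> total []
  At Lambda: gained ['A481W', 'R421L'] -> total ['A481W', 'R421L']
  At Alpha: gained ['R289K'] -> total ['A481W', 'R289K', 'R421L']
Mutations(Alpha) = ['A481W', 'R289K', 'R421L']
Intersection: ['A481W', 'A750N', 'D227V', 'R289K', 'R421L', 'T733L'] ∩ ['A481W', 'R289K', 'R421L'] = ['A481W', 'R289K', 'R421L']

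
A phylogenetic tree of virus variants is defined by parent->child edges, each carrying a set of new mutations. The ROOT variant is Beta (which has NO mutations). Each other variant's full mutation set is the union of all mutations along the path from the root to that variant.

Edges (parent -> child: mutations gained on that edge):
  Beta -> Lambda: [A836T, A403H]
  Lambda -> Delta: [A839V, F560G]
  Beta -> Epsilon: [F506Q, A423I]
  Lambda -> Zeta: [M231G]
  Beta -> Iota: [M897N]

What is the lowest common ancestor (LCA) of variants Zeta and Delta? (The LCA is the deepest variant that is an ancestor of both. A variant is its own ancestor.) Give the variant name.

Answer: Lambda

Derivation:
Path from root to Zeta: Beta -> Lambda -> Zeta
  ancestors of Zeta: {Beta, Lambda, Zeta}
Path from root to Delta: Beta -> Lambda -> Delta
  ancestors of Delta: {Beta, Lambda, Delta}
Common ancestors: {Beta, Lambda}
Walk up from Delta: Delta (not in ancestors of Zeta), Lambda (in ancestors of Zeta), Beta (in ancestors of Zeta)
Deepest common ancestor (LCA) = Lambda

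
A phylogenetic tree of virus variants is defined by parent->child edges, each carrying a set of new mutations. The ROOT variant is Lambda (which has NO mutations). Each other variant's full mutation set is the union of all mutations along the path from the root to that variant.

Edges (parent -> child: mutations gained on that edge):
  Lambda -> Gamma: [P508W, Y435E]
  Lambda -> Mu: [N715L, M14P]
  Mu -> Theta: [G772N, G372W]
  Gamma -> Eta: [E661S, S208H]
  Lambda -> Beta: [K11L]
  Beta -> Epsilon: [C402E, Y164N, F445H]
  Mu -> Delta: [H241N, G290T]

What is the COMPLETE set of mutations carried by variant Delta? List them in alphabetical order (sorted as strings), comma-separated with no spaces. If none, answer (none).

Answer: G290T,H241N,M14P,N715L

Derivation:
At Lambda: gained [] -> total []
At Mu: gained ['N715L', 'M14P'] -> total ['M14P', 'N715L']
At Delta: gained ['H241N', 'G290T'] -> total ['G290T', 'H241N', 'M14P', 'N715L']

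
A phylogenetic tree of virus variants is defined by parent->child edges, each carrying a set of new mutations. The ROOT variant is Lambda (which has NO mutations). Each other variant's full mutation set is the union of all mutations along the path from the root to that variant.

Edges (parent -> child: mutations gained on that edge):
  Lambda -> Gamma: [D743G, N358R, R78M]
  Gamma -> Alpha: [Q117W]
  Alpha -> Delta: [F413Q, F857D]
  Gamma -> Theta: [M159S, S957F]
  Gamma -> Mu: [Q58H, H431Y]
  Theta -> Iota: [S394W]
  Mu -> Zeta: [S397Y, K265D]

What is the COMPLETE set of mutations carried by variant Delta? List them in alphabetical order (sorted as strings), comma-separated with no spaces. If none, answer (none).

At Lambda: gained [] -> total []
At Gamma: gained ['D743G', 'N358R', 'R78M'] -> total ['D743G', 'N358R', 'R78M']
At Alpha: gained ['Q117W'] -> total ['D743G', 'N358R', 'Q117W', 'R78M']
At Delta: gained ['F413Q', 'F857D'] -> total ['D743G', 'F413Q', 'F857D', 'N358R', 'Q117W', 'R78M']

Answer: D743G,F413Q,F857D,N358R,Q117W,R78M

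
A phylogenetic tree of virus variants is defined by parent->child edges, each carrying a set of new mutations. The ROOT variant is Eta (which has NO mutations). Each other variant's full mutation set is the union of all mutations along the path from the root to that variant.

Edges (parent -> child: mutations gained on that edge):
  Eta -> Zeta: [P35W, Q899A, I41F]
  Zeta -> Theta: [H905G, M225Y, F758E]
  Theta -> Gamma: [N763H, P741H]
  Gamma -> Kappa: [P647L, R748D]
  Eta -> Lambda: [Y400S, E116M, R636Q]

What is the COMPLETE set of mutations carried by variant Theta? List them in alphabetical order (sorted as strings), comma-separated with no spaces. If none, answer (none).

Answer: F758E,H905G,I41F,M225Y,P35W,Q899A

Derivation:
At Eta: gained [] -> total []
At Zeta: gained ['P35W', 'Q899A', 'I41F'] -> total ['I41F', 'P35W', 'Q899A']
At Theta: gained ['H905G', 'M225Y', 'F758E'] -> total ['F758E', 'H905G', 'I41F', 'M225Y', 'P35W', 'Q899A']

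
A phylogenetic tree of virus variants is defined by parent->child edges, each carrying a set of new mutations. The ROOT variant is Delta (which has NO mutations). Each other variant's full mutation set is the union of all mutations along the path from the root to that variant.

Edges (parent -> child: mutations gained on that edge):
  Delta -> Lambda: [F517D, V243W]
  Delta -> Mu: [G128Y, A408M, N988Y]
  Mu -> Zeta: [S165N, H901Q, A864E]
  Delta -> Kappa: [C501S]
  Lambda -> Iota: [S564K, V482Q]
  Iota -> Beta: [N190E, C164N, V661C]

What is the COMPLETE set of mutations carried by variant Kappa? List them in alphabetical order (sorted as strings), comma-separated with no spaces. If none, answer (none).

At Delta: gained [] -> total []
At Kappa: gained ['C501S'] -> total ['C501S']

Answer: C501S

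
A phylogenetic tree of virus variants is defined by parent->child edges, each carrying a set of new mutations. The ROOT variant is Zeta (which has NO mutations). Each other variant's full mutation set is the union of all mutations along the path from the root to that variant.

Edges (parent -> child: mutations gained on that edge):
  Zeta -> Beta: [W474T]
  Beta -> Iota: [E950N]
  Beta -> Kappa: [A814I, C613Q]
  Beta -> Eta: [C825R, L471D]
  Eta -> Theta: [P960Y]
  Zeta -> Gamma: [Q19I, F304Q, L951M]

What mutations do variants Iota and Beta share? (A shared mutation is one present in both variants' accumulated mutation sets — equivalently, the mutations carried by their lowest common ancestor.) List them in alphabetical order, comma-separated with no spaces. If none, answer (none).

Answer: W474T

Derivation:
Accumulating mutations along path to Iota:
  At Zeta: gained [] -> total []
  At Beta: gained ['W474T'] -> total ['W474T']
  At Iota: gained ['E950N'] -> total ['E950N', 'W474T']
Mutations(Iota) = ['E950N', 'W474T']
Accumulating mutations along path to Beta:
  At Zeta: gained [] -> total []
  At Beta: gained ['W474T'] -> total ['W474T']
Mutations(Beta) = ['W474T']
Intersection: ['E950N', 'W474T'] ∩ ['W474T'] = ['W474T']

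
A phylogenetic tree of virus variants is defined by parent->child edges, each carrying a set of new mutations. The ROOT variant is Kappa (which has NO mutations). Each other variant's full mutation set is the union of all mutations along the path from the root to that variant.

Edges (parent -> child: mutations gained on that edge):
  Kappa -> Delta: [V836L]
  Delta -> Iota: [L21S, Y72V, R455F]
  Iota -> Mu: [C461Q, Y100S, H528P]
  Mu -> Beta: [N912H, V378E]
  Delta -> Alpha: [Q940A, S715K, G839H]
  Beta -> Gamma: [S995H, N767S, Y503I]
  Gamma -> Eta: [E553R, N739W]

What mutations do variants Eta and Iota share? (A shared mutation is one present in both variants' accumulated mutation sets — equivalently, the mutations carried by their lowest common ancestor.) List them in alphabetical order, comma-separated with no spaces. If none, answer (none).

Accumulating mutations along path to Eta:
  At Kappa: gained [] -> total []
  At Delta: gained ['V836L'] -> total ['V836L']
  At Iota: gained ['L21S', 'Y72V', 'R455F'] -> total ['L21S', 'R455F', 'V836L', 'Y72V']
  At Mu: gained ['C461Q', 'Y100S', 'H528P'] -> total ['C461Q', 'H528P', 'L21S', 'R455F', 'V836L', 'Y100S', 'Y72V']
  At Beta: gained ['N912H', 'V378E'] -> total ['C461Q', 'H528P', 'L21S', 'N912H', 'R455F', 'V378E', 'V836L', 'Y100S', 'Y72V']
  At Gamma: gained ['S995H', 'N767S', 'Y503I'] -> total ['C461Q', 'H528P', 'L21S', 'N767S', 'N912H', 'R455F', 'S995H', 'V378E', 'V836L', 'Y100S', 'Y503I', 'Y72V']
  At Eta: gained ['E553R', 'N739W'] -> total ['C461Q', 'E553R', 'H528P', 'L21S', 'N739W', 'N767S', 'N912H', 'R455F', 'S995H', 'V378E', 'V836L', 'Y100S', 'Y503I', 'Y72V']
Mutations(Eta) = ['C461Q', 'E553R', 'H528P', 'L21S', 'N739W', 'N767S', 'N912H', 'R455F', 'S995H', 'V378E', 'V836L', 'Y100S', 'Y503I', 'Y72V']
Accumulating mutations along path to Iota:
  At Kappa: gained [] -> total []
  At Delta: gained ['V836L'] -> total ['V836L']
  At Iota: gained ['L21S', 'Y72V', 'R455F'] -> total ['L21S', 'R455F', 'V836L', 'Y72V']
Mutations(Iota) = ['L21S', 'R455F', 'V836L', 'Y72V']
Intersection: ['C461Q', 'E553R', 'H528P', 'L21S', 'N739W', 'N767S', 'N912H', 'R455F', 'S995H', 'V378E', 'V836L', 'Y100S', 'Y503I', 'Y72V'] ∩ ['L21S', 'R455F', 'V836L', 'Y72V'] = ['L21S', 'R455F', 'V836L', 'Y72V']

Answer: L21S,R455F,V836L,Y72V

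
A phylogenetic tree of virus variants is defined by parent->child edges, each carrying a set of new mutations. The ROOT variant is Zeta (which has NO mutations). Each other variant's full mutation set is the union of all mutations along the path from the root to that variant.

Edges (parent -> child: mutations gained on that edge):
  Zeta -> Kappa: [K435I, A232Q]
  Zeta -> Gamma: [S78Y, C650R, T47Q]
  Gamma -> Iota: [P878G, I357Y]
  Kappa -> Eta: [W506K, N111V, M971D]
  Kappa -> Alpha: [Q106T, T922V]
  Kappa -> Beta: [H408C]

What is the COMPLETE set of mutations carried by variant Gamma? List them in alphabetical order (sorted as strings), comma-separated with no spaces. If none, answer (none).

Answer: C650R,S78Y,T47Q

Derivation:
At Zeta: gained [] -> total []
At Gamma: gained ['S78Y', 'C650R', 'T47Q'] -> total ['C650R', 'S78Y', 'T47Q']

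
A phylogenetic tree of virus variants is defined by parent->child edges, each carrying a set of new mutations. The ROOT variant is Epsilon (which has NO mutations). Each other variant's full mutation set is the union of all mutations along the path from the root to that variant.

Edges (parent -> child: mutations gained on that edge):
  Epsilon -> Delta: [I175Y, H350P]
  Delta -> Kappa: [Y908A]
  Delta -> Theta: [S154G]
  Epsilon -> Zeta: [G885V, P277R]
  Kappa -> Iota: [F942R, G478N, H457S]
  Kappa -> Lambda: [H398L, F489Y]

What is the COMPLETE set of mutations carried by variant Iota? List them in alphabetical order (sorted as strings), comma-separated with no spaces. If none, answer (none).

At Epsilon: gained [] -> total []
At Delta: gained ['I175Y', 'H350P'] -> total ['H350P', 'I175Y']
At Kappa: gained ['Y908A'] -> total ['H350P', 'I175Y', 'Y908A']
At Iota: gained ['F942R', 'G478N', 'H457S'] -> total ['F942R', 'G478N', 'H350P', 'H457S', 'I175Y', 'Y908A']

Answer: F942R,G478N,H350P,H457S,I175Y,Y908A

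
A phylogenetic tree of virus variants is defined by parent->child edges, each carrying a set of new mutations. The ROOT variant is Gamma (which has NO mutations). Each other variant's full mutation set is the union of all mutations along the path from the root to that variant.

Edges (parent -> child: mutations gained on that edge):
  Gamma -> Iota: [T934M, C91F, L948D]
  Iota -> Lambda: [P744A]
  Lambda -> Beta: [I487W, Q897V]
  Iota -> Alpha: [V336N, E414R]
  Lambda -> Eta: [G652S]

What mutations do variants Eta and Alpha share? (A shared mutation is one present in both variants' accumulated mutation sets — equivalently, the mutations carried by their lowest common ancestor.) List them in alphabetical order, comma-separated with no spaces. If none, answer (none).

Accumulating mutations along path to Eta:
  At Gamma: gained [] -> total []
  At Iota: gained ['T934M', 'C91F', 'L948D'] -> total ['C91F', 'L948D', 'T934M']
  At Lambda: gained ['P744A'] -> total ['C91F', 'L948D', 'P744A', 'T934M']
  At Eta: gained ['G652S'] -> total ['C91F', 'G652S', 'L948D', 'P744A', 'T934M']
Mutations(Eta) = ['C91F', 'G652S', 'L948D', 'P744A', 'T934M']
Accumulating mutations along path to Alpha:
  At Gamma: gained [] -> total []
  At Iota: gained ['T934M', 'C91F', 'L948D'] -> total ['C91F', 'L948D', 'T934M']
  At Alpha: gained ['V336N', 'E414R'] -> total ['C91F', 'E414R', 'L948D', 'T934M', 'V336N']
Mutations(Alpha) = ['C91F', 'E414R', 'L948D', 'T934M', 'V336N']
Intersection: ['C91F', 'G652S', 'L948D', 'P744A', 'T934M'] ∩ ['C91F', 'E414R', 'L948D', 'T934M', 'V336N'] = ['C91F', 'L948D', 'T934M']

Answer: C91F,L948D,T934M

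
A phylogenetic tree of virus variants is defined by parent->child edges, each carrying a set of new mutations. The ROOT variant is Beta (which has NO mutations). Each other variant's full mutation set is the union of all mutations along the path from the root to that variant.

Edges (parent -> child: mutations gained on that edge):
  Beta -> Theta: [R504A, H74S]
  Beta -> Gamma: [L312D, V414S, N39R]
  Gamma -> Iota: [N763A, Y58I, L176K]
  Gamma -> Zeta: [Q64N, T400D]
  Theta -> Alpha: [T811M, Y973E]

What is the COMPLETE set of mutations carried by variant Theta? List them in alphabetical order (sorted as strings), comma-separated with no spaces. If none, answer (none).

Answer: H74S,R504A

Derivation:
At Beta: gained [] -> total []
At Theta: gained ['R504A', 'H74S'] -> total ['H74S', 'R504A']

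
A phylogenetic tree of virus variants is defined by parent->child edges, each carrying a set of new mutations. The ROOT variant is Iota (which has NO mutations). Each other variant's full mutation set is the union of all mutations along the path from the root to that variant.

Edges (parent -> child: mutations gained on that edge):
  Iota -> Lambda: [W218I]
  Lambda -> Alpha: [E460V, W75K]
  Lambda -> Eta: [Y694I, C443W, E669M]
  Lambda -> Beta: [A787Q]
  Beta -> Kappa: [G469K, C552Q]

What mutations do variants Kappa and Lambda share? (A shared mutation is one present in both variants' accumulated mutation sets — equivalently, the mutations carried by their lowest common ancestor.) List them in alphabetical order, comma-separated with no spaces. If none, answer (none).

Answer: W218I

Derivation:
Accumulating mutations along path to Kappa:
  At Iota: gained [] -> total []
  At Lambda: gained ['W218I'] -> total ['W218I']
  At Beta: gained ['A787Q'] -> total ['A787Q', 'W218I']
  At Kappa: gained ['G469K', 'C552Q'] -> total ['A787Q', 'C552Q', 'G469K', 'W218I']
Mutations(Kappa) = ['A787Q', 'C552Q', 'G469K', 'W218I']
Accumulating mutations along path to Lambda:
  At Iota: gained [] -> total []
  At Lambda: gained ['W218I'] -> total ['W218I']
Mutations(Lambda) = ['W218I']
Intersection: ['A787Q', 'C552Q', 'G469K', 'W218I'] ∩ ['W218I'] = ['W218I']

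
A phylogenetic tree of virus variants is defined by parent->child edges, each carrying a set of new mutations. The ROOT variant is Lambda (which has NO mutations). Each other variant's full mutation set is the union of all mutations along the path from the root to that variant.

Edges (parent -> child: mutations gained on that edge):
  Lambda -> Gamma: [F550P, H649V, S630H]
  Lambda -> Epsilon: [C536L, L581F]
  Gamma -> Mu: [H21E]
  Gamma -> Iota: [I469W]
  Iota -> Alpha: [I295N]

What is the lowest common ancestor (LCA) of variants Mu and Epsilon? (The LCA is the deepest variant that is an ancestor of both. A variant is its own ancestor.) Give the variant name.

Path from root to Mu: Lambda -> Gamma -> Mu
  ancestors of Mu: {Lambda, Gamma, Mu}
Path from root to Epsilon: Lambda -> Epsilon
  ancestors of Epsilon: {Lambda, Epsilon}
Common ancestors: {Lambda}
Walk up from Epsilon: Epsilon (not in ancestors of Mu), Lambda (in ancestors of Mu)
Deepest common ancestor (LCA) = Lambda

Answer: Lambda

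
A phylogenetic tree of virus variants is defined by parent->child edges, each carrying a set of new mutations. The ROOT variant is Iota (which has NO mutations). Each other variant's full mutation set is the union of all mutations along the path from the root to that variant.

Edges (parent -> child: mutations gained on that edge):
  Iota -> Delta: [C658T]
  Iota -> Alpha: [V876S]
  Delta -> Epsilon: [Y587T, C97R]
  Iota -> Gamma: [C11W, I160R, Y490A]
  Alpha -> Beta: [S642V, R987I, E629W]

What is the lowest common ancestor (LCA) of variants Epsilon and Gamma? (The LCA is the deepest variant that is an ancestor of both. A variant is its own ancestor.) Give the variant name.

Answer: Iota

Derivation:
Path from root to Epsilon: Iota -> Delta -> Epsilon
  ancestors of Epsilon: {Iota, Delta, Epsilon}
Path from root to Gamma: Iota -> Gamma
  ancestors of Gamma: {Iota, Gamma}
Common ancestors: {Iota}
Walk up from Gamma: Gamma (not in ancestors of Epsilon), Iota (in ancestors of Epsilon)
Deepest common ancestor (LCA) = Iota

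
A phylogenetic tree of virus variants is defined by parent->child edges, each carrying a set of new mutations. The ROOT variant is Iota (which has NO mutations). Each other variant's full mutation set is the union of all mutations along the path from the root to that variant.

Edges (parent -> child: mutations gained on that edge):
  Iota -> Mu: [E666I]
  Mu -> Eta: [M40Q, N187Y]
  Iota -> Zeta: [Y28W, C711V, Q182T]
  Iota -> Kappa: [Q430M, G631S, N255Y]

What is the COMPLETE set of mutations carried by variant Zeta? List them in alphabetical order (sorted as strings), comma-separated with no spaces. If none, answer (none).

Answer: C711V,Q182T,Y28W

Derivation:
At Iota: gained [] -> total []
At Zeta: gained ['Y28W', 'C711V', 'Q182T'] -> total ['C711V', 'Q182T', 'Y28W']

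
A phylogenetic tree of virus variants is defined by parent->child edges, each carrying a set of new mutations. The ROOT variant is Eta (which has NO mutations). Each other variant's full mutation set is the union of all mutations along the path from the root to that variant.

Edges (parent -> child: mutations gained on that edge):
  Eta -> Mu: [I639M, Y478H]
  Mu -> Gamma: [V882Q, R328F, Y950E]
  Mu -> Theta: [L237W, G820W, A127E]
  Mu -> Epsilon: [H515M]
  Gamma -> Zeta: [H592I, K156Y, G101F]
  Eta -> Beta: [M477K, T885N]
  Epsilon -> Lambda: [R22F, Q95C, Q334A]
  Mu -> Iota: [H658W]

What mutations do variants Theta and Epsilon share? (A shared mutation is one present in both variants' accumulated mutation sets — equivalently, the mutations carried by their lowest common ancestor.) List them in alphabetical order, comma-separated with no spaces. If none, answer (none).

Accumulating mutations along path to Theta:
  At Eta: gained [] -> total []
  At Mu: gained ['I639M', 'Y478H'] -> total ['I639M', 'Y478H']
  At Theta: gained ['L237W', 'G820W', 'A127E'] -> total ['A127E', 'G820W', 'I639M', 'L237W', 'Y478H']
Mutations(Theta) = ['A127E', 'G820W', 'I639M', 'L237W', 'Y478H']
Accumulating mutations along path to Epsilon:
  At Eta: gained [] -> total []
  At Mu: gained ['I639M', 'Y478H'] -> total ['I639M', 'Y478H']
  At Epsilon: gained ['H515M'] -> total ['H515M', 'I639M', 'Y478H']
Mutations(Epsilon) = ['H515M', 'I639M', 'Y478H']
Intersection: ['A127E', 'G820W', 'I639M', 'L237W', 'Y478H'] ∩ ['H515M', 'I639M', 'Y478H'] = ['I639M', 'Y478H']

Answer: I639M,Y478H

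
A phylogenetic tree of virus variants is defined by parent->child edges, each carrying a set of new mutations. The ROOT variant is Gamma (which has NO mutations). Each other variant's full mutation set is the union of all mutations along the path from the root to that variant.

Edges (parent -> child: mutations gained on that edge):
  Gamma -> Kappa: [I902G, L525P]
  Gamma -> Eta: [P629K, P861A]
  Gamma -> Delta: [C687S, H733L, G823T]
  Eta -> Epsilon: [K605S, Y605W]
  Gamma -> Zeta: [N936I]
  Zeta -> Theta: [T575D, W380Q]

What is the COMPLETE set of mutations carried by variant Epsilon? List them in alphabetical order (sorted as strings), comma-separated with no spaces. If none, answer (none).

Answer: K605S,P629K,P861A,Y605W

Derivation:
At Gamma: gained [] -> total []
At Eta: gained ['P629K', 'P861A'] -> total ['P629K', 'P861A']
At Epsilon: gained ['K605S', 'Y605W'] -> total ['K605S', 'P629K', 'P861A', 'Y605W']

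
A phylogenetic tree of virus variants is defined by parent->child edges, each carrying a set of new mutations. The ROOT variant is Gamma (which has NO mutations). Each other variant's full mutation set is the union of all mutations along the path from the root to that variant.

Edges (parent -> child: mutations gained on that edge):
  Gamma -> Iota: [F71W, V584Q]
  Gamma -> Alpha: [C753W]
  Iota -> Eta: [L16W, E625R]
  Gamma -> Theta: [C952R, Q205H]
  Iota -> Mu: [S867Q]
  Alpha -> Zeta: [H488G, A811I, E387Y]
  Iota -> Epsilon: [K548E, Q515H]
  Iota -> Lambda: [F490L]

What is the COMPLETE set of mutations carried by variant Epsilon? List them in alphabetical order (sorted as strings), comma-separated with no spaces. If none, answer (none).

At Gamma: gained [] -> total []
At Iota: gained ['F71W', 'V584Q'] -> total ['F71W', 'V584Q']
At Epsilon: gained ['K548E', 'Q515H'] -> total ['F71W', 'K548E', 'Q515H', 'V584Q']

Answer: F71W,K548E,Q515H,V584Q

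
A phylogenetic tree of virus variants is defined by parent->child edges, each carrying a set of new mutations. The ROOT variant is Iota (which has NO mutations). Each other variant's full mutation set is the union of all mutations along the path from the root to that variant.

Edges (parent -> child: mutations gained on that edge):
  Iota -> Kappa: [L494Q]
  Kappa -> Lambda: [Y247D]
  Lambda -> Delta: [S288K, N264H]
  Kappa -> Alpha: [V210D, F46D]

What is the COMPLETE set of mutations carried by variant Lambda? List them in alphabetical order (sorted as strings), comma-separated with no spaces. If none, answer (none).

Answer: L494Q,Y247D

Derivation:
At Iota: gained [] -> total []
At Kappa: gained ['L494Q'] -> total ['L494Q']
At Lambda: gained ['Y247D'] -> total ['L494Q', 'Y247D']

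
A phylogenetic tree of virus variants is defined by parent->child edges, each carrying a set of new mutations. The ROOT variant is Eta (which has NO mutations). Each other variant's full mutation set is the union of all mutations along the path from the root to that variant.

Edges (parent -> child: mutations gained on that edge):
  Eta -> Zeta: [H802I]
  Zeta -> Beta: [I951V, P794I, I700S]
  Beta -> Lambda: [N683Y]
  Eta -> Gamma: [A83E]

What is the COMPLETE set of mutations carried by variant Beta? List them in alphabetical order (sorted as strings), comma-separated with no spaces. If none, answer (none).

Answer: H802I,I700S,I951V,P794I

Derivation:
At Eta: gained [] -> total []
At Zeta: gained ['H802I'] -> total ['H802I']
At Beta: gained ['I951V', 'P794I', 'I700S'] -> total ['H802I', 'I700S', 'I951V', 'P794I']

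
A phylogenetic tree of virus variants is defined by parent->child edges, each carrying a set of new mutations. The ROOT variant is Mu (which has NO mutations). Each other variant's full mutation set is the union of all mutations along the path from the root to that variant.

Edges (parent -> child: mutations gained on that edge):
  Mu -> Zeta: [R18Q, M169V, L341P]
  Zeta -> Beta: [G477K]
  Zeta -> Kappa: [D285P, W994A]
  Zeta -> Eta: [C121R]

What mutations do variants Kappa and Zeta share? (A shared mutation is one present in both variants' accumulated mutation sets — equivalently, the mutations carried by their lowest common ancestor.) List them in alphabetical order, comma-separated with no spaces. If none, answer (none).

Accumulating mutations along path to Kappa:
  At Mu: gained [] -> total []
  At Zeta: gained ['R18Q', 'M169V', 'L341P'] -> total ['L341P', 'M169V', 'R18Q']
  At Kappa: gained ['D285P', 'W994A'] -> total ['D285P', 'L341P', 'M169V', 'R18Q', 'W994A']
Mutations(Kappa) = ['D285P', 'L341P', 'M169V', 'R18Q', 'W994A']
Accumulating mutations along path to Zeta:
  At Mu: gained [] -> total []
  At Zeta: gained ['R18Q', 'M169V', 'L341P'] -> total ['L341P', 'M169V', 'R18Q']
Mutations(Zeta) = ['L341P', 'M169V', 'R18Q']
Intersection: ['D285P', 'L341P', 'M169V', 'R18Q', 'W994A'] ∩ ['L341P', 'M169V', 'R18Q'] = ['L341P', 'M169V', 'R18Q']

Answer: L341P,M169V,R18Q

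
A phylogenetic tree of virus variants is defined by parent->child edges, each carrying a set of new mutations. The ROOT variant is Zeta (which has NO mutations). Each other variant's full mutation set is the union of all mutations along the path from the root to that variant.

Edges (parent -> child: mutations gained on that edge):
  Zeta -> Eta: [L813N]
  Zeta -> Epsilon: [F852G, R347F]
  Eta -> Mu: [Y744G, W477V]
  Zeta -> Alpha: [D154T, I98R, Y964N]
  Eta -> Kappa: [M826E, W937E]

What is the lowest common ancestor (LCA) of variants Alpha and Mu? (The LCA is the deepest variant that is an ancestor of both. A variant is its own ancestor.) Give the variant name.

Path from root to Alpha: Zeta -> Alpha
  ancestors of Alpha: {Zeta, Alpha}
Path from root to Mu: Zeta -> Eta -> Mu
  ancestors of Mu: {Zeta, Eta, Mu}
Common ancestors: {Zeta}
Walk up from Mu: Mu (not in ancestors of Alpha), Eta (not in ancestors of Alpha), Zeta (in ancestors of Alpha)
Deepest common ancestor (LCA) = Zeta

Answer: Zeta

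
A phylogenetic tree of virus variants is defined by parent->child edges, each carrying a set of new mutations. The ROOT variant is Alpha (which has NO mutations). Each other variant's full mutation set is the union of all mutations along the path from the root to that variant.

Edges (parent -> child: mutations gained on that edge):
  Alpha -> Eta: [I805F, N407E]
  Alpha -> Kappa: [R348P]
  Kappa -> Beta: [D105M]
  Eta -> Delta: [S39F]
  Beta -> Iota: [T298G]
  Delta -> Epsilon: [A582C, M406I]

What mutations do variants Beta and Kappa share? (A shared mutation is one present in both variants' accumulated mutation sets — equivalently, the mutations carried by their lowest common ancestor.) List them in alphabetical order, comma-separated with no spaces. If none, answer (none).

Accumulating mutations along path to Beta:
  At Alpha: gained [] -> total []
  At Kappa: gained ['R348P'] -> total ['R348P']
  At Beta: gained ['D105M'] -> total ['D105M', 'R348P']
Mutations(Beta) = ['D105M', 'R348P']
Accumulating mutations along path to Kappa:
  At Alpha: gained [] -> total []
  At Kappa: gained ['R348P'] -> total ['R348P']
Mutations(Kappa) = ['R348P']
Intersection: ['D105M', 'R348P'] ∩ ['R348P'] = ['R348P']

Answer: R348P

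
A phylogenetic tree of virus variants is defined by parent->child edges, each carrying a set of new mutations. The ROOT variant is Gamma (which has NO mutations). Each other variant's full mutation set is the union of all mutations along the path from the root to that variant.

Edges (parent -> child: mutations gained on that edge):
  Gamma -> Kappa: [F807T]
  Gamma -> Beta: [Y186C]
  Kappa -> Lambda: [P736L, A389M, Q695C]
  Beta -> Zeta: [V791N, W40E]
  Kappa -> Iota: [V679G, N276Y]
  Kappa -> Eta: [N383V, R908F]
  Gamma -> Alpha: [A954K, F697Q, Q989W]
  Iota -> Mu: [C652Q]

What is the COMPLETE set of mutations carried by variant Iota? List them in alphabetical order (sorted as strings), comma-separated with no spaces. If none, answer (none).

At Gamma: gained [] -> total []
At Kappa: gained ['F807T'] -> total ['F807T']
At Iota: gained ['V679G', 'N276Y'] -> total ['F807T', 'N276Y', 'V679G']

Answer: F807T,N276Y,V679G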